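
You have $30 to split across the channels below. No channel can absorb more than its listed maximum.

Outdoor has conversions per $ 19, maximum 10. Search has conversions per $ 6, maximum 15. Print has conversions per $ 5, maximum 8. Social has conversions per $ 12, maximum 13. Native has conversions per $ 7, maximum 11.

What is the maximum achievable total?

Rank by conversions per $: Outdoor 19 > Social 12 > Native 7 > Search 6 > Print 5.
Outdoor: +10 to 10 (cap) → 20 left.
Give Social 13 to hit its cap of 13 → 7 left.
Native: +7 (room for 11) → 7. Pool exhausted.
Total = 19×10 + 12×13 + 7×7 = 395.

395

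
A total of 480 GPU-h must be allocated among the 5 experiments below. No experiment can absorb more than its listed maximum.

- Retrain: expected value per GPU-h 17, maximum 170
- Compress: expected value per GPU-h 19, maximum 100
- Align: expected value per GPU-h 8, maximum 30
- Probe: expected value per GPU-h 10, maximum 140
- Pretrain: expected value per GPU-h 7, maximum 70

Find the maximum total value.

Order the experiments by expected value per GPU-h: Compress 19 > Retrain 17 > Probe 10 > Align 8 > Pretrain 7.
Give Compress 100 to hit its cap of 100 — 380 left.
Retrain: +170 to 170 (cap) — 210 left.
Probe takes 140 to reach its cap of 140 — 70 left.
Align: +30 to 30 (cap) — 40 left.
Pretrain has room for 70 but only 40 remain, so it gets 40.
Total = 17×170 + 19×100 + 8×30 + 10×140 + 7×40 = 6710.

6710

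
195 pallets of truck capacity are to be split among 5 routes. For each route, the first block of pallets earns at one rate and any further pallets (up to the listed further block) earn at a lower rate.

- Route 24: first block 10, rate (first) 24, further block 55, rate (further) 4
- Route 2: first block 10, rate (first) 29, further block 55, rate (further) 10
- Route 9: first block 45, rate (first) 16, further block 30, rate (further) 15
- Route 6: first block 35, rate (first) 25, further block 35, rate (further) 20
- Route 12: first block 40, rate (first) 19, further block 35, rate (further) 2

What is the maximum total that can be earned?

Treat each block as its own option and order by rate: Route 2/first 29 > Route 6/first 25 > Route 24/first 24 > Route 6/second 20 > Route 12/first 19 > Route 9/first 16 > Route 9/second 15 > Route 2/second 10 > Route 24/second 4 > Route 12/second 2.
Route 2/first (29): +10 ; 185 left.
Fill Route 6 first block (35 at 25) ; 150 left.
Route 24/first (24): +10 ; 140 left.
Fill Route 6 second block (35 at 20) ; 105 left.
Route 12 first at 19: fill all 40 ; 65 left.
Route 9/first (16): +45 ; 20 left.
20 remain; put them into Route 9 second at 15.
Total = 29×10 + 25×35 + 24×10 + 20×35 + 19×40 + 16×45 + 15×20 = 3885.

3885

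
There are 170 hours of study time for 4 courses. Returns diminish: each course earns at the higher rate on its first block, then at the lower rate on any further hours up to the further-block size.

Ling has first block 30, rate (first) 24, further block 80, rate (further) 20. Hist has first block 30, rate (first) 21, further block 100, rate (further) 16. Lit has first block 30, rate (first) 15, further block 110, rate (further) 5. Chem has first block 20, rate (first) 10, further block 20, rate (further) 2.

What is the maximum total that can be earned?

Order all 8 blocks by rate: Ling/T1 24 > Hist/T1 21 > Ling/T2 20 > Hist/T2 16 > Lit/T1 15 > Chem/T1 10 > Lit/T2 5 > Chem/T2 2.
Ling/T1 (24): +30 ; 140 left.
Hist T1 at 21: fill all 30 ; 110 left.
Ling T2 at 20: fill all 80 ; 30 left.
Hist T2 at 16: only 30 left, fill 30.
Total = 24×30 + 21×30 + 20×80 + 16×30 = 3430.

3430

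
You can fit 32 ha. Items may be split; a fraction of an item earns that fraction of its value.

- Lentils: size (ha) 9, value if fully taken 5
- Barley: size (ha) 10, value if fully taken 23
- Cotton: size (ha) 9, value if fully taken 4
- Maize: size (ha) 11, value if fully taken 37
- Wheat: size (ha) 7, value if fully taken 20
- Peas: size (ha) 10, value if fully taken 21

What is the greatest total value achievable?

Rank by value-to-size ratio: Maize 37/11≈3.36, Wheat 20/7≈2.86, Barley 23/10≈2.3, Peas 21/10≈2.1, Lentils 5/9≈0.556, Cotton 4/9≈0.444.
All 11 ha of Maize fit (value 37) ; 21 remain.
Wheat: take in full, 7 ha for value 20 ; 14 left.
All 10 ha of Barley fit (value 23) ; 4 remain.
Fill the last 4 ha with part of Peas: 4/10 of it earns 8.4.
Total value = 88.4.

88.4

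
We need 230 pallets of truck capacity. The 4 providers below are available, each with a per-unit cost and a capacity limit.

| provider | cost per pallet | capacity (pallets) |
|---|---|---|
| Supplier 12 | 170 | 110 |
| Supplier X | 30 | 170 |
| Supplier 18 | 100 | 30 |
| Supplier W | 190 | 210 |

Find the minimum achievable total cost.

13200

Use providers in increasing cost order.
Take 170 from Supplier X at 30 — need 60 more.
Take 30 from Supplier 18 at 100 — need 30 more.
Supplier 12 (170): take the remaining 30 — done.
Supplier W: unused.
Cost = 170×30 + 30×100 + 30×170 = 13200.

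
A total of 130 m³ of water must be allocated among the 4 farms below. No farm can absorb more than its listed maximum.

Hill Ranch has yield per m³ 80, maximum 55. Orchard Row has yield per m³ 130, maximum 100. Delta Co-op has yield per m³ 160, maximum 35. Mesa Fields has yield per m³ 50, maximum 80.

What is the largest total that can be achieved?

Order the farms by yield per m³: Delta Co-op 160 > Orchard Row 130 > Hill Ranch 80 > Mesa Fields 50.
Delta Co-op: +35 to 35 (cap) — 95 left.
Only 95 left; Orchard Row takes them to reach 95.
Total = 130×95 + 160×35 = 17950.

17950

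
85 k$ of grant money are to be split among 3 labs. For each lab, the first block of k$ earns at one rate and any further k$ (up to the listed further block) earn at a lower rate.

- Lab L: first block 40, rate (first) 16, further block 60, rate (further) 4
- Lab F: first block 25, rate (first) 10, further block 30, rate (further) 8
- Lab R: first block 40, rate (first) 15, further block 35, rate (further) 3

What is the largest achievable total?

1290

Order all 6 blocks by rate: Lab L/tier1 16 > Lab R/tier1 15 > Lab F/tier1 10 > Lab F/tier2 8 > Lab L/tier2 4 > Lab R/tier2 3.
Lab L tier1 at 16: fill all 40 → 45 left.
Fill Lab R tier1 block (40 at 15) → 5 left.
5 remain; put them into Lab F tier1 at 10.
Total = 16×40 + 15×40 + 10×5 = 1290.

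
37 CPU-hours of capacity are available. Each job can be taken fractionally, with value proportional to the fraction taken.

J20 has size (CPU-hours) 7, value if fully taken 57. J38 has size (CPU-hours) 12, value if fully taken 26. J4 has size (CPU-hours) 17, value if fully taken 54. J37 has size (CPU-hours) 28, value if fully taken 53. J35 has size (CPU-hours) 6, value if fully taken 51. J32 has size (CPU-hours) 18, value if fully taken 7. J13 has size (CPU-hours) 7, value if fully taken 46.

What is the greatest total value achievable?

208

Sort by value density: J35 51/6≈8.5, J20 57/7≈8.14, J13 46/7≈6.57, J4 54/17≈3.18, J38 26/12≈2.17, J37 53/28≈1.89, J32 7/18≈0.389.
J35: take in full, 6 CPU-hours for value 51 — 31 left.
Take all of J20 (7 CPU-hours, value 57) — 24 CPU-hours left.
All 7 CPU-hours of J13 fit (value 46) — 17 remain.
J4: take in full, 17 CPU-hours for value 54 — 0 left.
Total value = 208.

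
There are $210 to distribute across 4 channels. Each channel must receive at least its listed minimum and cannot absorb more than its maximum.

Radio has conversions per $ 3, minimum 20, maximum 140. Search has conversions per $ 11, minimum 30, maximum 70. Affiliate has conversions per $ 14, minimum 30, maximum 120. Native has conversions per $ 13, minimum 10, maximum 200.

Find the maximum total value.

2590

Meeting every minimum uses 20+30+30+10 = 90 $, leaving 120.
Highest conversions per $ first: Affiliate 14 > Native 13 > Search 11 > Radio 3.
Affiliate takes 90 more to reach its cap of 120 — 30 left.
Only 30 left; Native takes them to reach 40.
Total = 3×20 + 11×30 + 14×120 + 13×40 = 2590.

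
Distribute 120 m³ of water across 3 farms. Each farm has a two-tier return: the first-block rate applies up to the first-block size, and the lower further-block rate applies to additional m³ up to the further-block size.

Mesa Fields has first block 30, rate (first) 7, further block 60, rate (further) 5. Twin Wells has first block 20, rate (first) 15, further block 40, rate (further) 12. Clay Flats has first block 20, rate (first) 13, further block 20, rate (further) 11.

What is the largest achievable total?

1400

Order all 6 blocks by rate: Twin Wells/first 15 > Clay Flats/first 13 > Twin Wells/second 12 > Clay Flats/second 11 > Mesa Fields/first 7 > Mesa Fields/second 5.
Twin Wells first at 15: fill all 20 — 100 left.
Clay Flats first at 13: fill all 20 — 80 left.
Fill Twin Wells second block (40 at 12) — 40 left.
Clay Flats/second (11): +20 — 20 left.
20 remain; put them into Mesa Fields first at 7.
Total = 15×20 + 13×20 + 12×40 + 11×20 + 7×20 = 1400.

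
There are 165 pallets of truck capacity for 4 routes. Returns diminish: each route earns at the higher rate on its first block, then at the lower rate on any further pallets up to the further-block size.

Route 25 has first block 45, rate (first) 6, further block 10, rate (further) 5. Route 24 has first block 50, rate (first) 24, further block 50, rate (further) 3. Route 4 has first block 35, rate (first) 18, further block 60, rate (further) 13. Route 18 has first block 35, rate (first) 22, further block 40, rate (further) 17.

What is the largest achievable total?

Rank every tier by rate: Route 24/first 24 > Route 18/first 22 > Route 4/first 18 > Route 18/second 17 > Route 4/second 13 > Route 25/first 6 > Route 25/second 5 > Route 24/second 3.
Route 24/first (24): +50 — 115 left.
Route 18 first at 22: fill all 35 — 80 left.
Fill Route 4 first block (35 at 18) — 45 left.
Route 18 second at 17: fill all 40 — 5 left.
Route 4/second: +5 of 60 at 13; pool empty.
Total = 24×50 + 22×35 + 18×35 + 17×40 + 13×5 = 3345.

3345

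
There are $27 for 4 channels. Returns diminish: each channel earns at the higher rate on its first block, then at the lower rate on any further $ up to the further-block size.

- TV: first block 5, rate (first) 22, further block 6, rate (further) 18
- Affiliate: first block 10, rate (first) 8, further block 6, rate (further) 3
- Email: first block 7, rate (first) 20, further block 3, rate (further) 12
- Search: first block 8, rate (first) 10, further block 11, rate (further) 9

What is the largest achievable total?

Rank every tier by rate: TV/first 22 > Email/first 20 > TV/second 18 > Email/second 12 > Search/first 10 > Search/second 9 > Affiliate/first 8 > Affiliate/second 3.
TV/first (22): +5 — 22 left.
Email/first (20): +7 — 15 left.
TV second at 18: fill all 6 — 9 left.
Email second at 12: fill all 3 — 6 left.
Search first at 10: only 6 left, fill 6.
Total = 22×5 + 20×7 + 18×6 + 12×3 + 10×6 = 454.

454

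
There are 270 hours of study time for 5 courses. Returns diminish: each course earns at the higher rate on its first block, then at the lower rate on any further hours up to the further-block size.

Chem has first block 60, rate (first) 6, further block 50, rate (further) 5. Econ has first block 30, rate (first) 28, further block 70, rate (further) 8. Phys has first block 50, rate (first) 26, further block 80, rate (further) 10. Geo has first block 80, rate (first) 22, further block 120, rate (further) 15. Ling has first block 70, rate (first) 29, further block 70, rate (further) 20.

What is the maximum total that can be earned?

6730

Treat each block as its own option and order by rate: Ling/tier1 29 > Econ/tier1 28 > Phys/tier1 26 > Geo/tier1 22 > Ling/tier2 20 > Geo/tier2 15 > Phys/tier2 10 > Econ/tier2 8 > Chem/tier1 6 > Chem/tier2 5.
Fill Ling tier1 block (70 at 29) — 200 left.
Econ/tier1 (28): +30 — 170 left.
Phys tier1 at 26: fill all 50 — 120 left.
Fill Geo tier1 block (80 at 22) — 40 left.
40 remain; put them into Ling tier2 at 20.
Total = 29×70 + 28×30 + 26×50 + 22×80 + 20×40 = 6730.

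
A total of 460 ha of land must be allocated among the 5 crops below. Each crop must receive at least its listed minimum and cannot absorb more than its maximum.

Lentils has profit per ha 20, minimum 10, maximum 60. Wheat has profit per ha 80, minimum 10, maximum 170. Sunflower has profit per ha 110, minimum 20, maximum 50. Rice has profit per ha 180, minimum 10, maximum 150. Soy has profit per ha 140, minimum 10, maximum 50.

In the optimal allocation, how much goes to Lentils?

Meeting every minimum uses 10+10+20+10+10 = 60 ha, leaving 400.
Order the crops by profit per ha: Rice 180 > Soy 140 > Sunflower 110 > Wheat 80 > Lentils 20.
Rice takes 140 more to reach its cap of 150 — 260 left.
Soy takes 40 more to reach its cap of 50 — 220 left.
Give Sunflower 30 more to hit its cap of 50 — 190 left.
Wheat: +160 to 170 (cap) — 30 left.
Lentils has room for 50 more but only 30 remain, so it gets 40.

40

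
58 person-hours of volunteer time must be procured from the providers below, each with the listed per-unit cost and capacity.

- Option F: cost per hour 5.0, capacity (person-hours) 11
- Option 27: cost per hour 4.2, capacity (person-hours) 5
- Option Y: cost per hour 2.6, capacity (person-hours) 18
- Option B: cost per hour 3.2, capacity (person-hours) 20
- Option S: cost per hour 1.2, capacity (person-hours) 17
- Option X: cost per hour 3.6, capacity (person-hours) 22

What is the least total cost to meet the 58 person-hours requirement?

Use providers in increasing cost order.
Take 17 from Option S at 1.2 → need 41 more.
Take 18 from Option Y at 2.6 → need 23 more.
Option B (3.2): use full 20 → 3 person-hours to go.
Option X at 3.6: take 3 of its 22 → requirement met.
Option 27, Option F: unused.
Cost = 17×1.2 + 18×2.6 + 20×3.2 + 3×3.6 = 142.

142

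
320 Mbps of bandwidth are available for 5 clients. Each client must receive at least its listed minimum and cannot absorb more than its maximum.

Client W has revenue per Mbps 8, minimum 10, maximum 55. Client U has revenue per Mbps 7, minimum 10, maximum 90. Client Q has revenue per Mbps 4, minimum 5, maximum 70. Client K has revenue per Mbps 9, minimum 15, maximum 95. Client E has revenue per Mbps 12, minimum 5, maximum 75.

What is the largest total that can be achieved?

2845

Meeting every minimum uses 10+10+5+15+5 = 45 Mbps, leaving 275.
Order the clients by revenue per Mbps: Client E 12 > Client K 9 > Client W 8 > Client U 7 > Client Q 4.
Give Client E 70 more to hit its cap of 75 — 205 left.
Client K takes 80 more to reach its cap of 95 — 125 left.
Client W takes 45 more to reach its cap of 55 — 80 left.
Client U: +80 to 90 (cap) — 0 left.
Total = 8×55 + 7×90 + 4×5 + 9×95 + 12×75 = 2845.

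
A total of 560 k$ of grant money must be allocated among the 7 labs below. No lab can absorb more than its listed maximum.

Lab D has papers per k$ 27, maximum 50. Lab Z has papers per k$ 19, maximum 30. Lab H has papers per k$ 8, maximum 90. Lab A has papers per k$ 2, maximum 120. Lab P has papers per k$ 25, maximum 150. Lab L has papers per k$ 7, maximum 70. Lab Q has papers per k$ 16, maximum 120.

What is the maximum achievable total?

8900

Highest papers per k$ first: Lab D 27 > Lab P 25 > Lab Z 19 > Lab Q 16 > Lab H 8 > Lab L 7 > Lab A 2.
Lab D: +50 to 50 (cap) — 510 left.
Give Lab P 150 to hit its cap of 150 — 360 left.
Lab Z takes 30 to reach its cap of 30 — 330 left.
Lab Q takes 120 to reach its cap of 120 — 210 left.
Lab H takes 90 to reach its cap of 90 — 120 left.
Give Lab L 70 to hit its cap of 70 — 50 left.
Lab A has room for 120 but only 50 remain, so it gets 50.
Total = 27×50 + 19×30 + 8×90 + 2×50 + 25×150 + 7×70 + 16×120 = 8900.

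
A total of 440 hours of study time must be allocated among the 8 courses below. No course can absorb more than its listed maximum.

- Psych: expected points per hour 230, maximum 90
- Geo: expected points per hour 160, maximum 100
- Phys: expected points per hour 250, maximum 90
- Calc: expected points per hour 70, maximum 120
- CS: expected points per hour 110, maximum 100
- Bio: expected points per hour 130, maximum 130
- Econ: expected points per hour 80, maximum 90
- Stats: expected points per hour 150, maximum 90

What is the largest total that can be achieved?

Order the courses by expected points per hour: Phys 250 > Psych 230 > Geo 160 > Stats 150 > Bio 130 > CS 110 > Econ 80 > Calc 70.
Give Phys 90 to hit its cap of 90 → 350 left.
Give Psych 90 to hit its cap of 90 → 260 left.
Geo takes 100 to reach its cap of 100 → 160 left.
Stats: +90 to 90 (cap) → 70 left.
Bio has room for 130 but only 70 remain, so it gets 70.
Total = 230×90 + 160×100 + 250×90 + 130×70 + 150×90 = 81800.

81800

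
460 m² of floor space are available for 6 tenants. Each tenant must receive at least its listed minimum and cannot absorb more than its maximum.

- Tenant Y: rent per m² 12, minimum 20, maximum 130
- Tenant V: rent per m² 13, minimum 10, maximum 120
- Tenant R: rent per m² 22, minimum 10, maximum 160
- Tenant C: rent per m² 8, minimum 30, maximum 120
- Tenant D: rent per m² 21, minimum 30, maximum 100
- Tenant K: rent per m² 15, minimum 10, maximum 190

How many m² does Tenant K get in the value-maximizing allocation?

Meeting every minimum uses 20+10+10+30+30+10 = 110 m², leaving 350.
Order the tenants by rent per m²: Tenant R 22 > Tenant D 21 > Tenant K 15 > Tenant V 13 > Tenant Y 12 > Tenant C 8.
Tenant R: +150 to 160 (cap) ; 200 left.
Tenant D takes 70 more to reach its cap of 100 ; 130 left.
Only 130 left; Tenant K takes them to reach 140.

140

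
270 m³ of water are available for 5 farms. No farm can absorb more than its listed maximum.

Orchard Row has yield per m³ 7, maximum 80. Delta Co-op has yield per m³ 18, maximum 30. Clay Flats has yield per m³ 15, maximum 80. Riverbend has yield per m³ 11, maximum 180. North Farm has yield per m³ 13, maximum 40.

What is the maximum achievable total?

Order the farms by yield per m³: Delta Co-op 18 > Clay Flats 15 > North Farm 13 > Riverbend 11 > Orchard Row 7.
Delta Co-op takes 30 to reach its cap of 30 — 240 left.
Clay Flats takes 80 to reach its cap of 80 — 160 left.
Give North Farm 40 to hit its cap of 40 — 120 left.
Only 120 left; Riverbend takes them to reach 120.
Total = 18×30 + 15×80 + 11×120 + 13×40 = 3580.

3580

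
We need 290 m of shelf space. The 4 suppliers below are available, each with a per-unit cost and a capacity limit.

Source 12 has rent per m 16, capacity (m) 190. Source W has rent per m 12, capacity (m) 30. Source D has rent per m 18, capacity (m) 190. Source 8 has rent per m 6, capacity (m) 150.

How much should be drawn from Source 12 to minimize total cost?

110

Cheapest first:
Take 150 from Source 8 at 6 → need 140 more.
Source W (12): use full 30 → 110 m to go.
Take 110 from Source 12 at 16 to finish.
Source D: unused.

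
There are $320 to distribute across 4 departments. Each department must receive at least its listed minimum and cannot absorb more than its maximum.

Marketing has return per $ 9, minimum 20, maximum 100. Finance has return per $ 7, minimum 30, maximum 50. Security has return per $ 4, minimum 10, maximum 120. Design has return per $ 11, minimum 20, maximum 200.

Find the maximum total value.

3170

Meeting every minimum uses 20+30+10+20 = 80 $, leaving 240.
Highest return per $ first: Design 11 > Marketing 9 > Finance 7 > Security 4.
Design takes 180 more to reach its cap of 200 ; 60 left.
Marketing: +60 (room for 80) → 80. Pool exhausted.
Total = 9×80 + 7×30 + 4×10 + 11×200 = 3170.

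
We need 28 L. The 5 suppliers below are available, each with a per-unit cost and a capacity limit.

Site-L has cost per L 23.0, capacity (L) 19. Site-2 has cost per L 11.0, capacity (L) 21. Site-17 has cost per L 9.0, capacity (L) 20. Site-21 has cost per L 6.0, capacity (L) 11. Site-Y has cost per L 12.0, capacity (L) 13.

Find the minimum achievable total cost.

Use suppliers in increasing cost order.
Take 11 from Site-21 at 6.0 → need 17 more.
Take 17 from Site-17 at 9.0 to finish.
Site-2, Site-Y, Site-L: unused.
Cost = 11×6.0 + 17×9.0 = 219.

219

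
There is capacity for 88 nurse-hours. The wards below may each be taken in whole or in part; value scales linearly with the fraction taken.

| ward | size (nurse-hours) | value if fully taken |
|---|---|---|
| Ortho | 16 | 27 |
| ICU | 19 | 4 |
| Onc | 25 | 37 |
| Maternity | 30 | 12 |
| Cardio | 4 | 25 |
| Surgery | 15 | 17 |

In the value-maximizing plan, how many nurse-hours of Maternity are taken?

28

Rank by value-to-size ratio: Cardio 25/4≈6.25, Ortho 27/16≈1.69, Onc 37/25≈1.48, Surgery 17/15≈1.13, Maternity 12/30≈0.4, ICU 4/19≈0.211.
Cardio: take in full, 4 nurse-hours for value 25 — 84 left.
Ortho: take in full, 16 nurse-hours for value 27 — 68 left.
Take all of Onc (25 nurse-hours, value 37) — 43 nurse-hours left.
Surgery: take in full, 15 nurse-hours for value 17 — 28 left.
Fill the last 28 nurse-hours with part of Maternity: 28/30 of it earns 11.2.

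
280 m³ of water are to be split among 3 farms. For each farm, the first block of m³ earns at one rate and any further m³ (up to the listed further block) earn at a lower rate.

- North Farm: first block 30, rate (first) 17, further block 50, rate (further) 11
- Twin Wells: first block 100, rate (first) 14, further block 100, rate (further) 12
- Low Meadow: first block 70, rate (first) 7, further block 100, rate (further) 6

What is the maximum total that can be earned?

3660

Order all 6 blocks by rate: North Farm/tier1 17 > Twin Wells/tier1 14 > Twin Wells/tier2 12 > North Farm/tier2 11 > Low Meadow/tier1 7 > Low Meadow/tier2 6.
North Farm/tier1 (17): +30 — 250 left.
Twin Wells/tier1 (14): +100 — 150 left.
Twin Wells tier2 at 12: fill all 100 — 50 left.
North Farm/tier2 (11): +50 — 0 left.
Total = 17×30 + 14×100 + 12×100 + 11×50 = 3660.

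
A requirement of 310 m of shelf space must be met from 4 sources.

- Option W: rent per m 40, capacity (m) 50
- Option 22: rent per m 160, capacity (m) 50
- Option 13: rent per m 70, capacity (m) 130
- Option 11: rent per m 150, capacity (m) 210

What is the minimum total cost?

Cheapest first:
Option W (40): use full 50 → 260 m to go.
Option 13 at 70: take all 130 m → 130 still needed.
Option 11 at 150: take 130 of its 210 → requirement met.
Option 22: unused.
Cost = 50×40 + 130×70 + 130×150 = 30600.

30600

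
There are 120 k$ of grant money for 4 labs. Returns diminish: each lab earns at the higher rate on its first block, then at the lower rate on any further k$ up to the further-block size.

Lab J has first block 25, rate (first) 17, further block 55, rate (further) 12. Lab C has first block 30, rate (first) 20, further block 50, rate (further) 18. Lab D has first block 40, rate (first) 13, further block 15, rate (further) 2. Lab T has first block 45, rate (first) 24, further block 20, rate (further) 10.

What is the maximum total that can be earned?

Treat each block as its own option and order by rate: Lab T/tier1 24 > Lab C/tier1 20 > Lab C/tier2 18 > Lab J/tier1 17 > Lab D/tier1 13 > Lab J/tier2 12 > Lab T/tier2 10 > Lab D/tier2 2.
Lab T/tier1 (24): +45 → 75 left.
Fill Lab C tier1 block (30 at 20) → 45 left.
Lab C tier2 at 18: only 45 left, fill 45.
Total = 24×45 + 20×30 + 18×45 = 2490.

2490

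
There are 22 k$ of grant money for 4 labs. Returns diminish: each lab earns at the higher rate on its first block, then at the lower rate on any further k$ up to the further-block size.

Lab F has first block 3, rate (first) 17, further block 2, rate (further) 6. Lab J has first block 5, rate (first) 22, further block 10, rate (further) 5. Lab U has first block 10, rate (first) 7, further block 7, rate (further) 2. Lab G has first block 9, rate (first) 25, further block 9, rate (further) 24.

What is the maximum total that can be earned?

Rank every tier by rate: Lab G/T1 25 > Lab G/T2 24 > Lab J/T1 22 > Lab F/T1 17 > Lab U/T1 7 > Lab F/T2 6 > Lab J/T2 5 > Lab U/T2 2.
Fill Lab G T1 block (9 at 25) ; 13 left.
Lab G T2 at 24: fill all 9 ; 4 left.
Lab J/T1: +4 of 5 at 22; pool empty.
Total = 25×9 + 24×9 + 22×4 = 529.

529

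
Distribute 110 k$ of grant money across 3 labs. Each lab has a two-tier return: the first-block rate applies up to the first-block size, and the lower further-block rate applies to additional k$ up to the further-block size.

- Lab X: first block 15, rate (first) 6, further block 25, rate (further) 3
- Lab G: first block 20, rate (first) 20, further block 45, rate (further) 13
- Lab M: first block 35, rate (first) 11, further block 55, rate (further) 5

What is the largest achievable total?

1430

Rank every tier by rate: Lab G/tier1 20 > Lab G/tier2 13 > Lab M/tier1 11 > Lab X/tier1 6 > Lab M/tier2 5 > Lab X/tier2 3.
Fill Lab G tier1 block (20 at 20) ; 90 left.
Lab G tier2 at 13: fill all 45 ; 45 left.
Lab M tier1 at 11: fill all 35 ; 10 left.
Lab X/tier1: +10 of 15 at 6; pool empty.
Total = 20×20 + 13×45 + 11×35 + 6×10 = 1430.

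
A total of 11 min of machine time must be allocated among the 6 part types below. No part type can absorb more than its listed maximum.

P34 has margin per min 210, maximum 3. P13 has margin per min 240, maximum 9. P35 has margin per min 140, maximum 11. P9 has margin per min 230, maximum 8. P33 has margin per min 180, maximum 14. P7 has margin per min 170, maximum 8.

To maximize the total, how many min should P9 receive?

Highest margin per min first: P13 240 > P9 230 > P34 210 > P33 180 > P7 170 > P35 140.
Give P13 9 to hit its cap of 9 ; 2 left.
P9: +2 (room for 8) → 2. Pool exhausted.

2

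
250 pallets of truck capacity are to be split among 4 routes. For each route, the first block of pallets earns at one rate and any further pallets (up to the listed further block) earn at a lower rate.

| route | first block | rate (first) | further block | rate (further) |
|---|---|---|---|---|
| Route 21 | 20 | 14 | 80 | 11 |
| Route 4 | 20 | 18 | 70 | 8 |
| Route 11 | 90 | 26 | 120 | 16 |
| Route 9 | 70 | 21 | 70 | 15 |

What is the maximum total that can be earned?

Order all 8 blocks by rate: Route 11/tier1 26 > Route 9/tier1 21 > Route 4/tier1 18 > Route 11/tier2 16 > Route 9/tier2 15 > Route 21/tier1 14 > Route 21/tier2 11 > Route 4/tier2 8.
Route 11 tier1 at 26: fill all 90 → 160 left.
Fill Route 9 tier1 block (70 at 21) → 90 left.
Fill Route 4 tier1 block (20 at 18) → 70 left.
Route 11 tier2 at 16: only 70 left, fill 70.
Total = 26×90 + 21×70 + 18×20 + 16×70 = 5290.

5290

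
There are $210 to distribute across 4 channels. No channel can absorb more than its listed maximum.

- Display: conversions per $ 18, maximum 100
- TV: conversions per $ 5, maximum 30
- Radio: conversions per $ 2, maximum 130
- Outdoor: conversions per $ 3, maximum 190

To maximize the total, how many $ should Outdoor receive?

Highest conversions per $ first: Display 18 > TV 5 > Outdoor 3 > Radio 2.
Display: +100 to 100 (cap) — 110 left.
TV takes 30 to reach its cap of 30 — 80 left.
Only 80 left; Outdoor takes them to reach 80.

80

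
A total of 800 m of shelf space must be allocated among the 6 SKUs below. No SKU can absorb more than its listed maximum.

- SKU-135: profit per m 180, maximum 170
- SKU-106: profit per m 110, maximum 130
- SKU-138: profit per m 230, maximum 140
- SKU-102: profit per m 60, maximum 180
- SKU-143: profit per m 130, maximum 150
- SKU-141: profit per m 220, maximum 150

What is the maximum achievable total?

Rank by profit per m: SKU-138 230 > SKU-141 220 > SKU-135 180 > SKU-143 130 > SKU-106 110 > SKU-102 60.
SKU-138 takes 140 to reach its cap of 140 → 660 left.
SKU-141: +150 to 150 (cap) → 510 left.
SKU-135: +170 to 170 (cap) → 340 left.
SKU-143 takes 150 to reach its cap of 150 → 190 left.
SKU-106 takes 130 to reach its cap of 130 → 60 left.
Only 60 left; SKU-102 takes them to reach 60.
Total = 180×170 + 110×130 + 230×140 + 60×60 + 130×150 + 220×150 = 133200.

133200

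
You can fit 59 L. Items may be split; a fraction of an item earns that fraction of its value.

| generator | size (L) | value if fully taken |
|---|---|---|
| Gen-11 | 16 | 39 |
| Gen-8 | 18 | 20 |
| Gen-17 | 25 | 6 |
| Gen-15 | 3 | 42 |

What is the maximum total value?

106.28

Rank by value-to-size ratio: Gen-15 42/3≈14, Gen-11 39/16≈2.44, Gen-8 20/18≈1.11, Gen-17 6/25≈0.24.
Gen-15: take in full, 3 L for value 42 → 56 left.
All 16 L of Gen-11 fit (value 39) → 40 remain.
Gen-8: take in full, 18 L for value 20 → 22 left.
Fill the last 22 L with part of Gen-17: 22/25 of it earns 5.28.
Total value = 106.28.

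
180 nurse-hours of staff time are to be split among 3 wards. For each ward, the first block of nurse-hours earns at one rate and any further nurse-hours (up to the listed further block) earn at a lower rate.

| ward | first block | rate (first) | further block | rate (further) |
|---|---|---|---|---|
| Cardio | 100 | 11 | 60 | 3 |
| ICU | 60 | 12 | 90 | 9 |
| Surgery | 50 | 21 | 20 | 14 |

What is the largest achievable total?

2600

Order all 6 blocks by rate: Surgery/tier1 21 > Surgery/tier2 14 > ICU/tier1 12 > Cardio/tier1 11 > ICU/tier2 9 > Cardio/tier2 3.
Fill Surgery tier1 block (50 at 21) ; 130 left.
Fill Surgery tier2 block (20 at 14) ; 110 left.
ICU/tier1 (12): +60 ; 50 left.
Cardio/tier1: +50 of 100 at 11; pool empty.
Total = 21×50 + 14×20 + 12×60 + 11×50 = 2600.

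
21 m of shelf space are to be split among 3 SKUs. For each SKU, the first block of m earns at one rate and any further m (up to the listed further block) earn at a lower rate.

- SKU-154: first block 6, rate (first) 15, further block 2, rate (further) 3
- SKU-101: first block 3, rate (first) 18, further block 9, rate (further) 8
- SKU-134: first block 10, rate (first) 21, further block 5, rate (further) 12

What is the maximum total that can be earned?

378

Rank every tier by rate: SKU-134/first 21 > SKU-101/first 18 > SKU-154/first 15 > SKU-134/second 12 > SKU-101/second 8 > SKU-154/second 3.
SKU-134/first (21): +10 — 11 left.
Fill SKU-101 first block (3 at 18) — 8 left.
SKU-154/first (15): +6 — 2 left.
2 remain; put them into SKU-134 second at 12.
Total = 21×10 + 18×3 + 15×6 + 12×2 = 378.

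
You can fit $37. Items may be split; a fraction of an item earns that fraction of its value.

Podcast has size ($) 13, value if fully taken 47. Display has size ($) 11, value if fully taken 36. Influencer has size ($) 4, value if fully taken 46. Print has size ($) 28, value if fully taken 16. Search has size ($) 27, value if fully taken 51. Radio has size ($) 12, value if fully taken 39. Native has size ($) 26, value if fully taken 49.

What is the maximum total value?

Rank by value-to-size ratio: Influencer 46/4≈11.5, Podcast 47/13≈3.62, Display 36/11≈3.27, Radio 39/12≈3.25, Search 51/27≈1.89, Native 49/26≈1.88, Print 16/28≈0.571.
Take all of Influencer (4 $, value 46) — 33 $ left.
All 13 $ of Podcast fit (value 47) — 20 remain.
All 11 $ of Display fit (value 36) — 9 remain.
Fill the last 9 $ with part of Radio: 9/12 of it earns 29.25.
Total value = 158.25.

158.25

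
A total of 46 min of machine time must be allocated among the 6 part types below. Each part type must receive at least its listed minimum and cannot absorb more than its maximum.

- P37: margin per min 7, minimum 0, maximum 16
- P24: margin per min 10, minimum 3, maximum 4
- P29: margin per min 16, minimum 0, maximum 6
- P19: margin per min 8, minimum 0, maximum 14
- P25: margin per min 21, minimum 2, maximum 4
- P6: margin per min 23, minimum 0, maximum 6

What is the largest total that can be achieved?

Meeting every minimum uses 0+3+0+0+2+0 = 5 min, leaving 41.
Rank by margin per min: P6 23 > P25 21 > P29 16 > P24 10 > P19 8 > P37 7.
P6 takes 6 more to reach its cap of 6 ; 35 left.
P25: +2 to 4 (cap) ; 33 left.
Give P29 6 more to hit its cap of 6 ; 27 left.
P24 takes 1 more to reach its cap of 4 ; 26 left.
Give P19 14 more to hit its cap of 14 ; 12 left.
P37: +12 (room for 16) → 12. Pool exhausted.
Total = 7×12 + 10×4 + 16×6 + 8×14 + 21×4 + 23×6 = 554.

554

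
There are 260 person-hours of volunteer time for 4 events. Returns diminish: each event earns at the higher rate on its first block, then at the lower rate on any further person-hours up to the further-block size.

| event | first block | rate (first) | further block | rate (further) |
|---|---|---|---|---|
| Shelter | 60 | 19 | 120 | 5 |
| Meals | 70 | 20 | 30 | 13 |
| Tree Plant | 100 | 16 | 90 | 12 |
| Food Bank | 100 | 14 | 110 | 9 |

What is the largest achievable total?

Treat each block as its own option and order by rate: Meals/tier1 20 > Shelter/tier1 19 > Tree Plant/tier1 16 > Food Bank/tier1 14 > Meals/tier2 13 > Tree Plant/tier2 12 > Food Bank/tier2 9 > Shelter/tier2 5.
Fill Meals tier1 block (70 at 20) → 190 left.
Shelter/tier1 (19): +60 → 130 left.
Fill Tree Plant tier1 block (100 at 16) → 30 left.
Food Bank/tier1: +30 of 100 at 14; pool empty.
Total = 20×70 + 19×60 + 16×100 + 14×30 = 4560.

4560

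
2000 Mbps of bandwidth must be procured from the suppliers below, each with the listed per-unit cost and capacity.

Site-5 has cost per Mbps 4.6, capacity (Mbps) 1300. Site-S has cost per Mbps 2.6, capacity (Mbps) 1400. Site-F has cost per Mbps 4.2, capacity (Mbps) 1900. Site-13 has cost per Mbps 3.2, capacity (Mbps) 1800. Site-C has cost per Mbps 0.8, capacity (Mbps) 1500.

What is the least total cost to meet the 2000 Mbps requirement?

2500

Fill from the cheapest supplier first.
Take 1500 from Site-C at 0.8 — need 500 more.
Take 500 from Site-S at 2.6 to finish.
Site-13, Site-F, Site-5: unused.
Cost = 1500×0.8 + 500×2.6 = 2500.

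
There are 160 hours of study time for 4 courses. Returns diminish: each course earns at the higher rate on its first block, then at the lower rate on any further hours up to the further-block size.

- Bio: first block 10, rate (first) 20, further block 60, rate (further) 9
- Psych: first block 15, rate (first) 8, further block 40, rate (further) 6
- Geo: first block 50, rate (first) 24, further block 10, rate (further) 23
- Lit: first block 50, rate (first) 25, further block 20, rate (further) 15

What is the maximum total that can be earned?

Order all 8 blocks by rate: Lit/T1 25 > Geo/T1 24 > Geo/T2 23 > Bio/T1 20 > Lit/T2 15 > Bio/T2 9 > Psych/T1 8 > Psych/T2 6.
Lit/T1 (25): +50 → 110 left.
Geo T1 at 24: fill all 50 → 60 left.
Geo/T2 (23): +10 → 50 left.
Bio T1 at 20: fill all 10 → 40 left.
Lit/T2 (15): +20 → 20 left.
Bio T2 at 9: only 20 left, fill 20.
Total = 25×50 + 24×50 + 23×10 + 20×10 + 15×20 + 9×20 = 3360.

3360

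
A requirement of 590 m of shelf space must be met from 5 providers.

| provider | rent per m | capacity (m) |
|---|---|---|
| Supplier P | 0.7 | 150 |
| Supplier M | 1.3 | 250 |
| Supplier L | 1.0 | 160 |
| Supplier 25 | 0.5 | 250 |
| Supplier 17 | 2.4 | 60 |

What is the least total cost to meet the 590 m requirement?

429

Fill from the cheapest provider first.
Supplier 25 at 0.5: take all 250 m — 340 still needed.
Supplier P (0.7): use full 150 — 190 m to go.
Supplier L (1.0): use full 160 — 30 m to go.
Take 30 from Supplier M at 1.3 to finish.
Supplier 17: unused.
Cost = 250×0.5 + 150×0.7 + 160×1.0 + 30×1.3 = 429.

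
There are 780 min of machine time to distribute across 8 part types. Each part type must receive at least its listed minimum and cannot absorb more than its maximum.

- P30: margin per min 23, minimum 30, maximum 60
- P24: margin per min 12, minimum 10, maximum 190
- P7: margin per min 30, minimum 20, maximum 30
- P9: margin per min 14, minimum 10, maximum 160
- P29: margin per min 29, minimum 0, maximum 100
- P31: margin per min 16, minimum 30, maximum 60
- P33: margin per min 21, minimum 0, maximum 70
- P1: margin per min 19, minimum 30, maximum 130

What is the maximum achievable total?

Meeting every minimum uses 30+10+20+10+0+30+0+30 = 130 min, leaving 650.
Highest margin per min first: P7 30 > P29 29 > P30 23 > P33 21 > P1 19 > P31 16 > P9 14 > P24 12.
Give P7 10 more to hit its cap of 30 → 640 left.
Give P29 100 more to hit its cap of 100 → 540 left.
P30: +30 to 60 (cap) → 510 left.
P33: +70 to 70 (cap) → 440 left.
P1 takes 100 more to reach its cap of 130 → 340 left.
Give P31 30 more to hit its cap of 60 → 310 left.
P9: +150 to 160 (cap) → 160 left.
P24 has room for 180 more but only 160 remain, so it gets 170.
Total = 23×60 + 12×170 + 30×30 + 14×160 + 29×100 + 16×60 + 21×70 + 19×130 = 14360.

14360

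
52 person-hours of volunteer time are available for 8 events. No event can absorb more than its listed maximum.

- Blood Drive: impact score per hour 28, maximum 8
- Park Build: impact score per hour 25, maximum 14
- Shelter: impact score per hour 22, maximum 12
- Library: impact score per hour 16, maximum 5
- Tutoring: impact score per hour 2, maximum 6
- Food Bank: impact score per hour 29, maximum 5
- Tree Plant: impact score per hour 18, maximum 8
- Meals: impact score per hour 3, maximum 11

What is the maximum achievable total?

1207

Order the events by impact score per hour: Food Bank 29 > Blood Drive 28 > Park Build 25 > Shelter 22 > Tree Plant 18 > Library 16 > Meals 3 > Tutoring 2.
Give Food Bank 5 to hit its cap of 5 — 47 left.
Give Blood Drive 8 to hit its cap of 8 — 39 left.
Park Build takes 14 to reach its cap of 14 — 25 left.
Give Shelter 12 to hit its cap of 12 — 13 left.
Tree Plant: +8 to 8 (cap) — 5 left.
Library takes 5 to reach its cap of 5 — 0 left.
Total = 28×8 + 25×14 + 22×12 + 16×5 + 29×5 + 18×8 = 1207.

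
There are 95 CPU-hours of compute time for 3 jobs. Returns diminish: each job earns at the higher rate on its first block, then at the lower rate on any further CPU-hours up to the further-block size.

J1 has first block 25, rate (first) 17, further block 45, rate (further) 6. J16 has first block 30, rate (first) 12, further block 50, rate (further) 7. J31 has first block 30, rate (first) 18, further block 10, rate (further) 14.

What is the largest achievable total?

1465

Rank every tier by rate: J31/first 18 > J1/first 17 > J31/second 14 > J16/first 12 > J16/second 7 > J1/second 6.
J31 first at 18: fill all 30 — 65 left.
Fill J1 first block (25 at 17) — 40 left.
J31/second (14): +10 — 30 left.
J16 first at 12: fill all 30 — 0 left.
Total = 18×30 + 17×25 + 14×10 + 12×30 = 1465.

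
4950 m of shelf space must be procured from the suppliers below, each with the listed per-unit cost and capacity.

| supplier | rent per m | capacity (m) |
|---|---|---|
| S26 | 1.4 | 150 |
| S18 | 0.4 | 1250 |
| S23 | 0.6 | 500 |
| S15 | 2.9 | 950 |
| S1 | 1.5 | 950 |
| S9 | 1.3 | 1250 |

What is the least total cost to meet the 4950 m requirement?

Fill from the cheapest supplier first.
S18 at 0.4: take all 1250 m — 3700 still needed.
S23 at 0.6: take all 500 m — 3200 still needed.
Take 1250 from S9 at 1.3 — need 1950 more.
S26 (1.4): use full 150 — 1800 m to go.
S1 (1.5): use full 950 — 850 m to go.
S15 at 2.9: take 850 of its 950 — requirement met.
Cost = 1250×0.4 + 500×0.6 + 1250×1.3 + 150×1.4 + 950×1.5 + 850×2.9 = 6525.

6525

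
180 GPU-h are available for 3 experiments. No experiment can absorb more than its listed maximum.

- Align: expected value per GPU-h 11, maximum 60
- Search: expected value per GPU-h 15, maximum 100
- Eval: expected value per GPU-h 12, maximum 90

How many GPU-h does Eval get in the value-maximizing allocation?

Rank by expected value per GPU-h: Search 15 > Eval 12 > Align 11.
Give Search 100 to hit its cap of 100 — 80 left.
Eval: +80 (room for 90) → 80. Pool exhausted.

80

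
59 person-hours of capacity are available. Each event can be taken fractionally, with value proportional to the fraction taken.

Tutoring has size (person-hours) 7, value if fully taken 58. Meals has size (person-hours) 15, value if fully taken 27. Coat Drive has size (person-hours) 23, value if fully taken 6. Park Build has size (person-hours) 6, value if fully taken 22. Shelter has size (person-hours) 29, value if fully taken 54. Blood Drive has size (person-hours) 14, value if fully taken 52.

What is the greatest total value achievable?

191.4

Best value per unit of size first: Tutoring 58/7≈8.29, Blood Drive 52/14≈3.71, Park Build 22/6≈3.67, Shelter 54/29≈1.86, Meals 27/15≈1.8, Coat Drive 6/23≈0.261.
Tutoring: take in full, 7 person-hours for value 58 → 52 left.
All 14 person-hours of Blood Drive fit (value 52) → 38 remain.
All 6 person-hours of Park Build fit (value 22) → 32 remain.
Take all of Shelter (29 person-hours, value 54) → 3 person-hours left.
Fill the last 3 person-hours with part of Meals: 3/15 of it earns 5.4.
Total value = 191.4.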